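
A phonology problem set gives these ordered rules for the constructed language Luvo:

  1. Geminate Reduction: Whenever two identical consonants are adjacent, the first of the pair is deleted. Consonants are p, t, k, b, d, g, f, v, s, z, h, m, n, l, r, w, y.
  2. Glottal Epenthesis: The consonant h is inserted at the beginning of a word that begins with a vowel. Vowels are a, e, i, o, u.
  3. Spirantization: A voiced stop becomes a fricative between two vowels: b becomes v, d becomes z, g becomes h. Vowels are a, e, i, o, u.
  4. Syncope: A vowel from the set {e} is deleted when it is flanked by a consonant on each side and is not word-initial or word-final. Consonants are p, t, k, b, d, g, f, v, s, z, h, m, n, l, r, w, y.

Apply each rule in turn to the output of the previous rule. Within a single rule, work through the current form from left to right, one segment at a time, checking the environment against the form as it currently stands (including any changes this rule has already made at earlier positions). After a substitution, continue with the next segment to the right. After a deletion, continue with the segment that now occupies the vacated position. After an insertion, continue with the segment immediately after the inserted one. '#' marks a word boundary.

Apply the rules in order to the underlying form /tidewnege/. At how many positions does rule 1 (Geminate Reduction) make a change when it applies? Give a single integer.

1 Geminate Reduction: no change — [tidewnege]
2 Glottal Epenthesis: no change — [tidewnege]
3 Spirantization: [tidewnege] → [tizewnehe]
4 Syncope: [tizewnehe] → [tizwnhe]
Rule 1 changed 0 position(s).

0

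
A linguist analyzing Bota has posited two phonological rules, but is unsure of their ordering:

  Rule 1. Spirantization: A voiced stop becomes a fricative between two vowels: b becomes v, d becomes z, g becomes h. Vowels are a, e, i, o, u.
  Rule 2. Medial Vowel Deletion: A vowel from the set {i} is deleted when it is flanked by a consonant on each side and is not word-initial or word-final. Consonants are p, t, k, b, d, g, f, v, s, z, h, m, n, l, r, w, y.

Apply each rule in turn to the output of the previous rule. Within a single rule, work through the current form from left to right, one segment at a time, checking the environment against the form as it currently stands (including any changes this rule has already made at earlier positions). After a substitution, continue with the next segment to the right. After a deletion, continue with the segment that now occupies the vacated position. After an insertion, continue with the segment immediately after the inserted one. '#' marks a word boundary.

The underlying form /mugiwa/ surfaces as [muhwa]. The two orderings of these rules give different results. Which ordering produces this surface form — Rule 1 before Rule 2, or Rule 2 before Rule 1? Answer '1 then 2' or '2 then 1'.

1 then 2

Order 1 then 2:
  1 Spirantization: [mugiwa] → [muhiwa]
  2 Medial Vowel Deletion: [muhiwa] → [muhwa]
  result: [muhwa]
Order 2 then 1:
  2 Medial Vowel Deletion: [mugiwa] → [mugwa]
  1 Spirantization: no change — [mugwa]
  result: [mugwa]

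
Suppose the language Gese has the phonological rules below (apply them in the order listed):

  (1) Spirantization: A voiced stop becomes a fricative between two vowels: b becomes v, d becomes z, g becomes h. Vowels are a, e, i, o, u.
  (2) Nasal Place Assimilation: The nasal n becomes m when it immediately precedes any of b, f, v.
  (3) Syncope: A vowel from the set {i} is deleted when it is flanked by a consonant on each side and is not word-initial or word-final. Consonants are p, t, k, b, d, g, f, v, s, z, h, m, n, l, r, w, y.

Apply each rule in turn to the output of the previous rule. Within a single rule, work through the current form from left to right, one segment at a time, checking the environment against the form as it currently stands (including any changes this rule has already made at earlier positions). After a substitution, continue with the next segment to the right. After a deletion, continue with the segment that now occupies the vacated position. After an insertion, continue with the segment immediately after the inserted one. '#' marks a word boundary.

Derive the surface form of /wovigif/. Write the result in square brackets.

(1) Spirantization: [wovigif] → [wovihif]
(2) Nasal Place Assimilation: no change — [wovihif]
(3) Syncope: [wovihif] → [wovhf]

[wovhf]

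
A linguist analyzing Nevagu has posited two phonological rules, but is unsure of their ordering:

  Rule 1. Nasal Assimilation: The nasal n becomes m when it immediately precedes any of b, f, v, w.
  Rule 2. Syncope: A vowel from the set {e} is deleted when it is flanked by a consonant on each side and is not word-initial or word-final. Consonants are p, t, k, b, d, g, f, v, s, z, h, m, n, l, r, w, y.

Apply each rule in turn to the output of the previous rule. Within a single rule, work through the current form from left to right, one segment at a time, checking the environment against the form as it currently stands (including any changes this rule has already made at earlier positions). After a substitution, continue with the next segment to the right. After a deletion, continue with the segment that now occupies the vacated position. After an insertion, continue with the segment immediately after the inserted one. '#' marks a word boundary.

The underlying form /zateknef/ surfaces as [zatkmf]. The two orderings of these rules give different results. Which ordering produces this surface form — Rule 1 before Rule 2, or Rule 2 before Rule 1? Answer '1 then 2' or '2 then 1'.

Order 1 then 2:
  1 Nasal Assimilation: no change — [zateknef]
  2 Syncope: [zateknef] → [zatknf]
  result: [zatknf]
Order 2 then 1:
  2 Syncope: [zateknef] → [zatknf]
  1 Nasal Assimilation: [zatknf] → [zatkmf]
  result: [zatkmf]

2 then 1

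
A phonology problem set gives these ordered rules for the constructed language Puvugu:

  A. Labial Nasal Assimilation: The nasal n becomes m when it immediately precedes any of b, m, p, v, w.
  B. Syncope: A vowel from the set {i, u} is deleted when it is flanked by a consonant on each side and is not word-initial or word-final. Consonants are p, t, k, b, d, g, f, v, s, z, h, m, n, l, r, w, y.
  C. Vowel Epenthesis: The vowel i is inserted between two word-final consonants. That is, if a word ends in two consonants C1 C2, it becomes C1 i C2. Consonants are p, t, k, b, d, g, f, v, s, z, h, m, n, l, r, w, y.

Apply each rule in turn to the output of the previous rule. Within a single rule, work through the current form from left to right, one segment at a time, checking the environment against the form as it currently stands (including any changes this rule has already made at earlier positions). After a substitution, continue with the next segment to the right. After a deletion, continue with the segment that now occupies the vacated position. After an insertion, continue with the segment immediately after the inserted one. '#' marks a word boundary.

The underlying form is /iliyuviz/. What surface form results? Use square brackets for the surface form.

A Labial Nasal Assimilation: no change — [iliyuviz]
B Syncope: [iliyuviz] → [ilyvz]
C Vowel Epenthesis: [ilyvz] → [ilyviz]

[ilyviz]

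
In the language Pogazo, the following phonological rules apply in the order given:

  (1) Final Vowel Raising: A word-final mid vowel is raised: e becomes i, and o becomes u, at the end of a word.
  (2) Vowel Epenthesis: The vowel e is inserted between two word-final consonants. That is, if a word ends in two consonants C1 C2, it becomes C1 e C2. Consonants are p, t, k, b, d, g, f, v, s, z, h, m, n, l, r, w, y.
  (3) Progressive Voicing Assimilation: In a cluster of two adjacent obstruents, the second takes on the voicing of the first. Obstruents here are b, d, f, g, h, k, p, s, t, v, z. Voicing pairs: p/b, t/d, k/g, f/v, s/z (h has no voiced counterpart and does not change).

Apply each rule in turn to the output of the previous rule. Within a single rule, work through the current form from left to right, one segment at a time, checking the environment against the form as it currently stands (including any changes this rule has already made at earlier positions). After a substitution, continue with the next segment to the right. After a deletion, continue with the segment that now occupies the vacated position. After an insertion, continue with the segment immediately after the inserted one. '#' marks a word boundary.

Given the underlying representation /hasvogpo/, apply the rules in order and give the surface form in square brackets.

[hasfogbu]

(1) Final Vowel Raising: [hasvogpo] → [hasvogpu]
(2) Vowel Epenthesis: no change — [hasvogpu]
(3) Progressive Voicing Assimilation: [hasvogpu] → [hasfogbu]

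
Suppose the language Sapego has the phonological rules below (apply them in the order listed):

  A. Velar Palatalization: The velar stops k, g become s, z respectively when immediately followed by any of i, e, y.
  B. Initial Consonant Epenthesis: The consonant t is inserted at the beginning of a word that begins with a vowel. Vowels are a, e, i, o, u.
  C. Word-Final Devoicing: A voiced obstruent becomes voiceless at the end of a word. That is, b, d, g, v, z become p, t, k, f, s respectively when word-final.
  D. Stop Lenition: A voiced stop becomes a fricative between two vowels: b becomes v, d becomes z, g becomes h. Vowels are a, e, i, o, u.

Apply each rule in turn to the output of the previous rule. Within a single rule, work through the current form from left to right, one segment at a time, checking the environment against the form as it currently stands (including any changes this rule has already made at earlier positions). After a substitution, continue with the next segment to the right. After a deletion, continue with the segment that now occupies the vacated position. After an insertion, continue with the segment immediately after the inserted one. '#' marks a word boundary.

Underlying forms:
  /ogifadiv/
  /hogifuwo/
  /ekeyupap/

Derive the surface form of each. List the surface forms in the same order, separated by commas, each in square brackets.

/ogifadiv/:
  A Velar Palatalization: [ogifadiv] → [ozifadiv]
  B Initial Consonant Epenthesis: [ozifadiv] → [tozifadiv]
  C Word-Final Devoicing: [tozifadiv] → [tozifadif]
  D Stop Lenition: [tozifadif] → [tozifazif]
/hogifuwo/:
  A Velar Palatalization: [hogifuwo] → [hozifuwo]
  B Initial Consonant Epenthesis: no change — [hozifuwo]
  C Word-Final Devoicing: no change — [hozifuwo]
  D Stop Lenition: no change — [hozifuwo]
/ekeyupap/:
  A Velar Palatalization: [ekeyupap] → [eseyupap]
  B Initial Consonant Epenthesis: [eseyupap] → [teseyupap]
  C Word-Final Devoicing: no change — [teseyupap]
  D Stop Lenition: no change — [teseyupap]

[tozifazif], [hozifuwo], [teseyupap]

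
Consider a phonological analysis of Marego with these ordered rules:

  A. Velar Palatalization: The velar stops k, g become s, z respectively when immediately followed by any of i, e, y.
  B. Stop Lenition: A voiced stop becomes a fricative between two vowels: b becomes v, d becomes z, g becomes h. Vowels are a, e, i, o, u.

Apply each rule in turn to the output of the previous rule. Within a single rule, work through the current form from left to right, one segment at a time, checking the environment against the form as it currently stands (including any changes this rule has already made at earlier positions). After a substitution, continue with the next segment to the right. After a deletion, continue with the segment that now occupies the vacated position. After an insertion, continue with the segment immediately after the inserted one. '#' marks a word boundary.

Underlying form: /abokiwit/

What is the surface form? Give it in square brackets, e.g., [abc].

A Velar Palatalization: [abokiwit] → [abosiwit]
B Stop Lenition: [abosiwit] → [avosiwit]

[avosiwit]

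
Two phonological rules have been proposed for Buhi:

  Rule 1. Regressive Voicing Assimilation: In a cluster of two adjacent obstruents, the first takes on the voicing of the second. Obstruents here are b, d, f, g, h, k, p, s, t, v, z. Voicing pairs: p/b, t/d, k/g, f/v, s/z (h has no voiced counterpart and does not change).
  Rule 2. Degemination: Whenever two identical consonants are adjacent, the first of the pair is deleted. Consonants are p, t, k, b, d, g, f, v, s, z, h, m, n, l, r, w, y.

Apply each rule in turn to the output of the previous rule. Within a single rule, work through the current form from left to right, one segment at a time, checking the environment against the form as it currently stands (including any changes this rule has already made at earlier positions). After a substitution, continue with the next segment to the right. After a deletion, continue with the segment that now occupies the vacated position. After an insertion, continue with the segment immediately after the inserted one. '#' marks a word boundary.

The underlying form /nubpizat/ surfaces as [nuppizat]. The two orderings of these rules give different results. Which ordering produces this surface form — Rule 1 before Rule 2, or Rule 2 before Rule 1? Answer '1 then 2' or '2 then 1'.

2 then 1

Order 1 then 2:
  1 Regressive Voicing Assimilation: [nubpizat] → [nuppizat]
  2 Degemination: [nuppizat] → [nupizat]
  result: [nupizat]
Order 2 then 1:
  2 Degemination: no change — [nubpizat]
  1 Regressive Voicing Assimilation: [nubpizat] → [nuppizat]
  result: [nuppizat]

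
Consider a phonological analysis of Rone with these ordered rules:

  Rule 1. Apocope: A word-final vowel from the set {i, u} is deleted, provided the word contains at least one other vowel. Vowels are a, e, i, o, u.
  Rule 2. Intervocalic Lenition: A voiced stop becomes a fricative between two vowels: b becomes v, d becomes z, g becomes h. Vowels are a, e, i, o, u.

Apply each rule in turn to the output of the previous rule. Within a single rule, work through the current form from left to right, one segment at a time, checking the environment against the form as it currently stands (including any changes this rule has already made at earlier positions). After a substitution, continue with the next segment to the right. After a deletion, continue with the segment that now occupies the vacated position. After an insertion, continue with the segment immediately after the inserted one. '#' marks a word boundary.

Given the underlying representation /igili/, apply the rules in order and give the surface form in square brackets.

Rule 1 Apocope: [igili] → [igil]
Rule 2 Intervocalic Lenition: [igil] → [ihil]

[ihil]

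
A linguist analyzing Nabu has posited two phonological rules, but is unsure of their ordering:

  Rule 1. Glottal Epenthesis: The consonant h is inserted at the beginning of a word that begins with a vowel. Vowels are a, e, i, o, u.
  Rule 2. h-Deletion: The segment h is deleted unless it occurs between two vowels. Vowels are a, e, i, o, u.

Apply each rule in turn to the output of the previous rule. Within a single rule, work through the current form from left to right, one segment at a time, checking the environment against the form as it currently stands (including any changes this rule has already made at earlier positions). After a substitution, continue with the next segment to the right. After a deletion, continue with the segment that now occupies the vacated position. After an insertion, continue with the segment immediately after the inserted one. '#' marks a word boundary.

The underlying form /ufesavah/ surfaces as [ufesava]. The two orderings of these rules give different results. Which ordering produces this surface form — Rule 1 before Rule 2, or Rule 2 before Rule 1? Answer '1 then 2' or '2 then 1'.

1 then 2

Order 1 then 2:
  1 Glottal Epenthesis: [ufesavah] → [hufesavah]
  2 h-Deletion: [hufesavah] → [ufesava]
  result: [ufesava]
Order 2 then 1:
  2 h-Deletion: [ufesavah] → [ufesava]
  1 Glottal Epenthesis: [ufesava] → [hufesava]
  result: [hufesava]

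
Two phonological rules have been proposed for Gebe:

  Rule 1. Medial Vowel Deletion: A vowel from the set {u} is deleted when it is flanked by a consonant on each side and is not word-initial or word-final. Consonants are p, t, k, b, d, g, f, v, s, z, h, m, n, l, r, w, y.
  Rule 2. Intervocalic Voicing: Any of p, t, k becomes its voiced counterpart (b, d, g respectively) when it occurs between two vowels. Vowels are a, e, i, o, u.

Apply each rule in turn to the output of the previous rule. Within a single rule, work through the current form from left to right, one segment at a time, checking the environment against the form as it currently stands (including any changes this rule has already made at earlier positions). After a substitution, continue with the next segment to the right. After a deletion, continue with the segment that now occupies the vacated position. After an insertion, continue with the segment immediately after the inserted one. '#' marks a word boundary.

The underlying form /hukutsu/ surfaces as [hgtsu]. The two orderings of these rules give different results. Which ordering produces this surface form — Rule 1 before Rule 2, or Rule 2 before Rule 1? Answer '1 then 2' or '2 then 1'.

2 then 1

Order 1 then 2:
  1 Medial Vowel Deletion: [hukutsu] → [hktsu]
  2 Intervocalic Voicing: no change — [hktsu]
  result: [hktsu]
Order 2 then 1:
  2 Intervocalic Voicing: [hukutsu] → [hugutsu]
  1 Medial Vowel Deletion: [hugutsu] → [hgtsu]
  result: [hgtsu]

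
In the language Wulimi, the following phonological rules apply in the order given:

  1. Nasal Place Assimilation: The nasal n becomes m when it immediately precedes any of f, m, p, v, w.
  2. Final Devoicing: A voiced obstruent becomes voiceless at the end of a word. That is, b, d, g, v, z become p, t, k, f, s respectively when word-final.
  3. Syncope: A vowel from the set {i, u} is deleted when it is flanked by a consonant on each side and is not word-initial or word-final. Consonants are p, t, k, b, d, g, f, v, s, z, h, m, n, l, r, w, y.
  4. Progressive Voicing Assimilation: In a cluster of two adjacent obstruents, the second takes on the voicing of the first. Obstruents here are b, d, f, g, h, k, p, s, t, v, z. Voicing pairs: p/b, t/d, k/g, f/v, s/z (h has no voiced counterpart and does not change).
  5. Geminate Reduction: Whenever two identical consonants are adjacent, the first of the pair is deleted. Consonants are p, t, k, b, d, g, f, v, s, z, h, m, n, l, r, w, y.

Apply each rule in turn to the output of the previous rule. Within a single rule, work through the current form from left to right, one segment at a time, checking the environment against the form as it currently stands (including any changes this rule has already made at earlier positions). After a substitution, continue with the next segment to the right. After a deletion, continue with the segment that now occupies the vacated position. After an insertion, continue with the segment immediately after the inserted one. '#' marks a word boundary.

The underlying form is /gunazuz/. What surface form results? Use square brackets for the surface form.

1 Nasal Place Assimilation: no change — [gunazuz]
2 Final Devoicing: [gunazuz] → [gunazus]
3 Syncope: [gunazus] → [gnazs]
4 Progressive Voicing Assimilation: [gnazs] → [gnazz]
5 Geminate Reduction: [gnazz] → [gnaz]

[gnaz]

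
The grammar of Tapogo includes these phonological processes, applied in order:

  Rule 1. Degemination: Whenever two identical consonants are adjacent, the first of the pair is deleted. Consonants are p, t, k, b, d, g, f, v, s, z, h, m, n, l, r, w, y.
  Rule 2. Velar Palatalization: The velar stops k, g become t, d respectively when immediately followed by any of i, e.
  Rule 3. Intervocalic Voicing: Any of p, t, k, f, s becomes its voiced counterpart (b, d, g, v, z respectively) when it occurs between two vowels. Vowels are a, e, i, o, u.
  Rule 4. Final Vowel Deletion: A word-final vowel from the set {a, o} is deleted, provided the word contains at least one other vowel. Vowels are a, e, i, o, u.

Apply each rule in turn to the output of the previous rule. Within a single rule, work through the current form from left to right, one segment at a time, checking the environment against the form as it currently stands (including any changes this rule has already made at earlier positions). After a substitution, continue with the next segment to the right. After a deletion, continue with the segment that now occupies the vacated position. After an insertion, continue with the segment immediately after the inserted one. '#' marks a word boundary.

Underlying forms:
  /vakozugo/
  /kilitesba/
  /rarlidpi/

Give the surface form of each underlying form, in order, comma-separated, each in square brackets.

[vagozug], [tilidesb], [rarlidpi]

/vakozugo/:
  Rule 1 Degemination: no change — [vakozugo]
  Rule 2 Velar Palatalization: no change — [vakozugo]
  Rule 3 Intervocalic Voicing: [vakozugo] → [vagozugo]
  Rule 4 Final Vowel Deletion: [vagozugo] → [vagozug]
/kilitesba/:
  Rule 1 Degemination: no change — [kilitesba]
  Rule 2 Velar Palatalization: [kilitesba] → [tilitesba]
  Rule 3 Intervocalic Voicing: [tilitesba] → [tilidesba]
  Rule 4 Final Vowel Deletion: [tilidesba] → [tilidesb]
/rarlidpi/:
  Rule 1 Degemination: no change — [rarlidpi]
  Rule 2 Velar Palatalization: no change — [rarlidpi]
  Rule 3 Intervocalic Voicing: no change — [rarlidpi]
  Rule 4 Final Vowel Deletion: no change — [rarlidpi]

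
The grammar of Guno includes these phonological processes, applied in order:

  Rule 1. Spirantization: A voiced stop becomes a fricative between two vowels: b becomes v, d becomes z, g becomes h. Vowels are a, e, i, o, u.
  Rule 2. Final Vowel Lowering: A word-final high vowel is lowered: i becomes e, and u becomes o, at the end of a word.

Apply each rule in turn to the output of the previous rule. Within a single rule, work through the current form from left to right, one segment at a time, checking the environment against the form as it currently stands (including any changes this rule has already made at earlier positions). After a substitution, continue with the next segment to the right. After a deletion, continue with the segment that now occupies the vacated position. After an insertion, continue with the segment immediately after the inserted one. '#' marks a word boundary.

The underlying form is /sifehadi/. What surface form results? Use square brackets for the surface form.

[sifehaze]

Rule 1 Spirantization: [sifehadi] → [sifehazi]
Rule 2 Final Vowel Lowering: [sifehazi] → [sifehaze]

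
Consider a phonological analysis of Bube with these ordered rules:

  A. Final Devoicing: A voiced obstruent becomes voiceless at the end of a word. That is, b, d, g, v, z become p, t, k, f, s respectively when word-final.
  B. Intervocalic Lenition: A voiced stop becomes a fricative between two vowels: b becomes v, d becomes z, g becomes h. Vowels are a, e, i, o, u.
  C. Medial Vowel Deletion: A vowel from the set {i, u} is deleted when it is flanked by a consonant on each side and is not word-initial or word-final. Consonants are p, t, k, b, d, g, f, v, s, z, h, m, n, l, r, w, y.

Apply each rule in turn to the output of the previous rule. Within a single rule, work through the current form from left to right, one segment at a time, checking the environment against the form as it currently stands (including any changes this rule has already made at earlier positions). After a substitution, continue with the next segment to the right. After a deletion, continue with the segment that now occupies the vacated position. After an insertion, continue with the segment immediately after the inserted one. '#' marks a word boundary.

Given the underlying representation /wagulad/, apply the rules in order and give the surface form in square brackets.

[wahlat]

A Final Devoicing: [wagulad] → [wagulat]
B Intervocalic Lenition: [wagulat] → [wahulat]
C Medial Vowel Deletion: [wahulat] → [wahlat]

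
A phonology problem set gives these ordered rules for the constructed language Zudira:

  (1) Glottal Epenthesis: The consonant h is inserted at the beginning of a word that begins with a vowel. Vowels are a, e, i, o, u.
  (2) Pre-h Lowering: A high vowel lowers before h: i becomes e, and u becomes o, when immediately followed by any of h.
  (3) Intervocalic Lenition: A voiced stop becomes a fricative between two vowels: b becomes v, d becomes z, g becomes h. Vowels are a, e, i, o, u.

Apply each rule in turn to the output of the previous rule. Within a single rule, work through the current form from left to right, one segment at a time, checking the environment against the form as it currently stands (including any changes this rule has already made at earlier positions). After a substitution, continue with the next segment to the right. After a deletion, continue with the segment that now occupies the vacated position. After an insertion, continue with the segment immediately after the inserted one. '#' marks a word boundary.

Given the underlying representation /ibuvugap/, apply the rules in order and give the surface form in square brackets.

[hivuvuhap]

(1) Glottal Epenthesis: [ibuvugap] → [hibuvugap]
(2) Pre-h Lowering: no change — [hibuvugap]
(3) Intervocalic Lenition: [hibuvugap] → [hivuvuhap]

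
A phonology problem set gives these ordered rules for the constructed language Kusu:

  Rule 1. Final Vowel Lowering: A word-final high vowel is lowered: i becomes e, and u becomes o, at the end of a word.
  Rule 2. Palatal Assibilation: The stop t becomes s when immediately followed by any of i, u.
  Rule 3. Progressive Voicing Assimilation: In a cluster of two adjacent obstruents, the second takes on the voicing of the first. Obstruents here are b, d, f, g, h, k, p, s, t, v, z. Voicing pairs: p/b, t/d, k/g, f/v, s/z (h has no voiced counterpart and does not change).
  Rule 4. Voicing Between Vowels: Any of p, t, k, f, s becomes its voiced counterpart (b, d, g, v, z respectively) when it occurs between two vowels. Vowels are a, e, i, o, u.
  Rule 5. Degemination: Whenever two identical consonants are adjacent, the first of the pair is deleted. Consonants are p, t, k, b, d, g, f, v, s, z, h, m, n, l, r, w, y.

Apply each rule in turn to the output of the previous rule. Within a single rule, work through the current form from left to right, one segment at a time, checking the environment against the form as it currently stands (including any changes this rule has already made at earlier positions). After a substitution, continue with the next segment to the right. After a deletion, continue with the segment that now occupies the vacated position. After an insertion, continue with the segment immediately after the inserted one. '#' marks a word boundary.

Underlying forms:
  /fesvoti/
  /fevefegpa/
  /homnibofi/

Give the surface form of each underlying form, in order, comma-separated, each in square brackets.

[fesfode], [fevevegba], [homnibove]

/fesvoti/:
  Rule 1 Final Vowel Lowering: [fesvoti] → [fesvote]
  Rule 2 Palatal Assibilation: no change — [fesvote]
  Rule 3 Progressive Voicing Assimilation: [fesvote] → [fesfote]
  Rule 4 Voicing Between Vowels: [fesfote] → [fesfode]
  Rule 5 Degemination: no change — [fesfode]
/fevefegpa/:
  Rule 1 Final Vowel Lowering: no change — [fevefegpa]
  Rule 2 Palatal Assibilation: no change — [fevefegpa]
  Rule 3 Progressive Voicing Assimilation: [fevefegpa] → [fevefegba]
  Rule 4 Voicing Between Vowels: [fevefegba] → [fevevegba]
  Rule 5 Degemination: no change — [fevevegba]
/homnibofi/:
  Rule 1 Final Vowel Lowering: [homnibofi] → [homnibofe]
  Rule 2 Palatal Assibilation: no change — [homnibofe]
  Rule 3 Progressive Voicing Assimilation: no change — [homnibofe]
  Rule 4 Voicing Between Vowels: [homnibofe] → [homnibove]
  Rule 5 Degemination: no change — [homnibove]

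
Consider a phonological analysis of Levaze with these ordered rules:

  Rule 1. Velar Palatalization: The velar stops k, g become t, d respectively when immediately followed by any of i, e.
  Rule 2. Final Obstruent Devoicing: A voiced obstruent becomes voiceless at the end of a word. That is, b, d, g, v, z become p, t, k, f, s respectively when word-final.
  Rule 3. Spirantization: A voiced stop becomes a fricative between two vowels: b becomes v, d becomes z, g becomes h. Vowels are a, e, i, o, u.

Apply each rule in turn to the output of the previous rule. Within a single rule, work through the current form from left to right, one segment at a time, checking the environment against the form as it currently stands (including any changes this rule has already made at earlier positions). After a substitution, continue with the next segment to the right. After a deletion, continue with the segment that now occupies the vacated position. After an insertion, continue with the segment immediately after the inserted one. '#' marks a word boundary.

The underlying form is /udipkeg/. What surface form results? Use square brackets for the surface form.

[uziptek]

Rule 1 Velar Palatalization: [udipkeg] → [udipteg]
Rule 2 Final Obstruent Devoicing: [udipteg] → [udiptek]
Rule 3 Spirantization: [udiptek] → [uziptek]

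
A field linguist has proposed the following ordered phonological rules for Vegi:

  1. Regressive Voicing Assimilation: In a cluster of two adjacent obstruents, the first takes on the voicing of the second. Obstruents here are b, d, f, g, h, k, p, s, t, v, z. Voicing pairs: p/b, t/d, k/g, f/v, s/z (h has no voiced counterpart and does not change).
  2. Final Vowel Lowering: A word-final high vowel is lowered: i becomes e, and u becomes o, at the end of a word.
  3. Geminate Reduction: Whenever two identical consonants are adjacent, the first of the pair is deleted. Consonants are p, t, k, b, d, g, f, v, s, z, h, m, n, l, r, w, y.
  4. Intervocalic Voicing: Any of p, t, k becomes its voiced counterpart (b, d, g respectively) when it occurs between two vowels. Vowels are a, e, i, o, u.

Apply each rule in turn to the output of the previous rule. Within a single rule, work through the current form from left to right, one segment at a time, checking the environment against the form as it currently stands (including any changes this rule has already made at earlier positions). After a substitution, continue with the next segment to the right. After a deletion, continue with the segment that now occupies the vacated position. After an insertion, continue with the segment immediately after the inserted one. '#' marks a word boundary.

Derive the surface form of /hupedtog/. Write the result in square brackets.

[hubedog]

1 Regressive Voicing Assimilation: [hupedtog] → [hupettog]
2 Final Vowel Lowering: no change — [hupettog]
3 Geminate Reduction: [hupettog] → [hupetog]
4 Intervocalic Voicing: [hupetog] → [hubedog]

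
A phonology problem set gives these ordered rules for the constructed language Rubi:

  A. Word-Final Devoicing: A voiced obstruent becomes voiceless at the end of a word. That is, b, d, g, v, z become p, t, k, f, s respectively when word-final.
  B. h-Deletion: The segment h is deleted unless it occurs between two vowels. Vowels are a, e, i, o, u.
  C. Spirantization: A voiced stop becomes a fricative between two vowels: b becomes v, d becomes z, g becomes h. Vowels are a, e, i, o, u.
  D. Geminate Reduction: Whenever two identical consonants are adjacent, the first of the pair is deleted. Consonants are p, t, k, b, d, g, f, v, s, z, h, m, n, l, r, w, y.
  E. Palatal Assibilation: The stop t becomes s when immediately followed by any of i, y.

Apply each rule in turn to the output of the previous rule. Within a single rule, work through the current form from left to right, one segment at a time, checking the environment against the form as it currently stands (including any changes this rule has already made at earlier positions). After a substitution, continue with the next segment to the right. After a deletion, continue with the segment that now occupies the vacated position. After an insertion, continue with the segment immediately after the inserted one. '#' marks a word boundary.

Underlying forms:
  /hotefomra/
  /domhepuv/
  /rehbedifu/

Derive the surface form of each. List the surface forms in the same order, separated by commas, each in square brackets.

[otefomra], [domepuf], [revezifu]

/hotefomra/:
  A Word-Final Devoicing: no change — [hotefomra]
  B h-Deletion: [hotefomra] → [otefomra]
  C Spirantization: no change — [otefomra]
  D Geminate Reduction: no change — [otefomra]
  E Palatal Assibilation: no change — [otefomra]
/domhepuv/:
  A Word-Final Devoicing: [domhepuv] → [domhepuf]
  B h-Deletion: [domhepuf] → [domepuf]
  C Spirantization: no change — [domepuf]
  D Geminate Reduction: no change — [domepuf]
  E Palatal Assibilation: no change — [domepuf]
/rehbedifu/:
  A Word-Final Devoicing: no change — [rehbedifu]
  B h-Deletion: [rehbedifu] → [rebedifu]
  C Spirantization: [rebedifu] → [revezifu]
  D Geminate Reduction: no change — [revezifu]
  E Palatal Assibilation: no change — [revezifu]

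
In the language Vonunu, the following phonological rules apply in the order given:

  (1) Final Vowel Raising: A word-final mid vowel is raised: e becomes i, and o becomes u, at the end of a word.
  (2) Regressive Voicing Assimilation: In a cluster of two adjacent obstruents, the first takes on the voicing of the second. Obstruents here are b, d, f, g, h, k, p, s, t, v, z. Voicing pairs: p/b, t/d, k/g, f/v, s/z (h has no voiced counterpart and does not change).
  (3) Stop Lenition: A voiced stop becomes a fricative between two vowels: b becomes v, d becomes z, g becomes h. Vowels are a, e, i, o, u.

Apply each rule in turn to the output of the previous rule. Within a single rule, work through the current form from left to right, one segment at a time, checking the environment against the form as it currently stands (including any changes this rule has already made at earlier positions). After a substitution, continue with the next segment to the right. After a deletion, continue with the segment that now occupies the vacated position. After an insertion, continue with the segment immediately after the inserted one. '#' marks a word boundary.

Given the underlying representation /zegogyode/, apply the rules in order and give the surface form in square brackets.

[zehogyozi]

(1) Final Vowel Raising: [zegogyode] → [zegogyodi]
(2) Regressive Voicing Assimilation: no change — [zegogyodi]
(3) Stop Lenition: [zegogyodi] → [zehogyozi]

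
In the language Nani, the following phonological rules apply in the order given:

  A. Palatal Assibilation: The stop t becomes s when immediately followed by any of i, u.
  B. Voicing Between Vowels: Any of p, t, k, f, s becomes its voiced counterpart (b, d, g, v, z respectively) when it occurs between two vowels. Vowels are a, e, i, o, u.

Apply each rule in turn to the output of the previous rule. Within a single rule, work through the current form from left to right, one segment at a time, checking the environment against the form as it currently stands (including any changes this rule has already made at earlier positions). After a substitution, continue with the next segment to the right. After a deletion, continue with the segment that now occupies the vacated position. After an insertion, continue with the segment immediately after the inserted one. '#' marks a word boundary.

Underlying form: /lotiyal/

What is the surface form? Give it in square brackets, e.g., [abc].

A Palatal Assibilation: [lotiyal] → [losiyal]
B Voicing Between Vowels: [losiyal] → [loziyal]

[loziyal]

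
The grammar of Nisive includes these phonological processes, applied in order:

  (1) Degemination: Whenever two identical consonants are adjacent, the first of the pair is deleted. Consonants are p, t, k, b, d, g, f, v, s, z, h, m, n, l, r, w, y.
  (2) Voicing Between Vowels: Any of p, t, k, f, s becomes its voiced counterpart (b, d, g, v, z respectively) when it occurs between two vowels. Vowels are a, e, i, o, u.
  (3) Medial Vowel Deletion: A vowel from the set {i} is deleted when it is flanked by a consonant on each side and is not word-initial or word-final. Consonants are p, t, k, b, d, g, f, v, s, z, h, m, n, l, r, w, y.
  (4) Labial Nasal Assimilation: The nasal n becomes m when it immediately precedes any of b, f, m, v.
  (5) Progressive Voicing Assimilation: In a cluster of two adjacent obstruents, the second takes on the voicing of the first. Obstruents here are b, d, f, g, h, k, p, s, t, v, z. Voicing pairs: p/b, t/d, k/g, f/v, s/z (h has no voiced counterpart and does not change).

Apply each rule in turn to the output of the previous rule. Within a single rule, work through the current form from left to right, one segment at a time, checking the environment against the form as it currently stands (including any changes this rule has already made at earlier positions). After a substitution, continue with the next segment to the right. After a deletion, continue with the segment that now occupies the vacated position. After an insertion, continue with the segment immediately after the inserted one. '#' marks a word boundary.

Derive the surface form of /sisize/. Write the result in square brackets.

[ssse]

(1) Degemination: no change — [sisize]
(2) Voicing Between Vowels: [sisize] → [sizize]
(3) Medial Vowel Deletion: [sizize] → [szze]
(4) Labial Nasal Assimilation: no change — [szze]
(5) Progressive Voicing Assimilation: [szze] → [ssse]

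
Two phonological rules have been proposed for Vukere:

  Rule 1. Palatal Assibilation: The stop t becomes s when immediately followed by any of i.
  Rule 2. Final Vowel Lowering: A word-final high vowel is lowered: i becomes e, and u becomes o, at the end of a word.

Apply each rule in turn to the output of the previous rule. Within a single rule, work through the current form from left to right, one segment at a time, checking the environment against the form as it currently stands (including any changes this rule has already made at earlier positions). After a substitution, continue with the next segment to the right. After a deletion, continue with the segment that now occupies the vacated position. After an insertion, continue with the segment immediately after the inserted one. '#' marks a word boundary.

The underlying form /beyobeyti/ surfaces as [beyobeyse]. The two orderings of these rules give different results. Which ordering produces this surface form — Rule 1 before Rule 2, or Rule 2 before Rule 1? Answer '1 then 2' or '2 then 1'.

1 then 2

Order 1 then 2:
  1 Palatal Assibilation: [beyobeyti] → [beyobeysi]
  2 Final Vowel Lowering: [beyobeysi] → [beyobeyse]
  result: [beyobeyse]
Order 2 then 1:
  2 Final Vowel Lowering: [beyobeyti] → [beyobeyte]
  1 Palatal Assibilation: no change — [beyobeyte]
  result: [beyobeyte]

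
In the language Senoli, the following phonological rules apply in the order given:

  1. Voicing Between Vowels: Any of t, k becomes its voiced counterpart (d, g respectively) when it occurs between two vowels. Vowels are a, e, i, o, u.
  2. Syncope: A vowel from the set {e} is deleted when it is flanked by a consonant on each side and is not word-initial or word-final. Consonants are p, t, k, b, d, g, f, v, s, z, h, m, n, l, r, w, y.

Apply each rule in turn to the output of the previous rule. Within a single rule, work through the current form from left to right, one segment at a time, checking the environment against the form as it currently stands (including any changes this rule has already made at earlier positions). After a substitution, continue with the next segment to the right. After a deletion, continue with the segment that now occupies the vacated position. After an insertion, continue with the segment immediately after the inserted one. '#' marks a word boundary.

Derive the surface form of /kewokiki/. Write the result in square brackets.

[kwogigi]

1 Voicing Between Vowels: [kewokiki] → [kewogigi]
2 Syncope: [kewogigi] → [kwogigi]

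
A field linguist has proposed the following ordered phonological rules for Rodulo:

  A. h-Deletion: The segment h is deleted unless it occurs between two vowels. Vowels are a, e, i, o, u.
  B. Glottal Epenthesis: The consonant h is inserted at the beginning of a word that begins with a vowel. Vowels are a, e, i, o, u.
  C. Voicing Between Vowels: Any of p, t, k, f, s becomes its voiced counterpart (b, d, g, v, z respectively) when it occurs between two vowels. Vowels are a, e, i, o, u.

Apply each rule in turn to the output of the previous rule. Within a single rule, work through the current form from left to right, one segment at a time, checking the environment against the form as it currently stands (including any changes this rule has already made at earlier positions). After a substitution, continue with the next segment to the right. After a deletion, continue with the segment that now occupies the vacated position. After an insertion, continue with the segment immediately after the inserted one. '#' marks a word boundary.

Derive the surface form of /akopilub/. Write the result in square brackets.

A h-Deletion: no change — [akopilub]
B Glottal Epenthesis: [akopilub] → [hakopilub]
C Voicing Between Vowels: [hakopilub] → [hagobilub]

[hagobilub]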